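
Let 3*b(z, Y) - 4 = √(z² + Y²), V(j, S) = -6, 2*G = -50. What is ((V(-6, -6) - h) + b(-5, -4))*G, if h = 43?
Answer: 3575/3 - 25*√41/3 ≈ 1138.3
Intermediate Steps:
G = -25 (G = (½)*(-50) = -25)
b(z, Y) = 4/3 + √(Y² + z²)/3 (b(z, Y) = 4/3 + √(z² + Y²)/3 = 4/3 + √(Y² + z²)/3)
((V(-6, -6) - h) + b(-5, -4))*G = ((-6 - 1*43) + (4/3 + √((-4)² + (-5)²)/3))*(-25) = ((-6 - 43) + (4/3 + √(16 + 25)/3))*(-25) = (-49 + (4/3 + √41/3))*(-25) = (-143/3 + √41/3)*(-25) = 3575/3 - 25*√41/3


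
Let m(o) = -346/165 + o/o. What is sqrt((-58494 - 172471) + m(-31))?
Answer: I*sqrt(6288051990)/165 ≈ 480.59*I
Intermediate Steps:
m(o) = -181/165 (m(o) = -346*1/165 + 1 = -346/165 + 1 = -181/165)
sqrt((-58494 - 172471) + m(-31)) = sqrt((-58494 - 172471) - 181/165) = sqrt(-230965 - 181/165) = sqrt(-38109406/165) = I*sqrt(6288051990)/165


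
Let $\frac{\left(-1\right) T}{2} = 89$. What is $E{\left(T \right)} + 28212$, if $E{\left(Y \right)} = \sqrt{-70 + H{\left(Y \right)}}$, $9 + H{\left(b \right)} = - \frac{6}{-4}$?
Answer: $28212 + \frac{i \sqrt{310}}{2} \approx 28212.0 + 8.8034 i$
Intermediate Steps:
$H{\left(b \right)} = - \frac{15}{2}$ ($H{\left(b \right)} = -9 - \frac{6}{-4} = -9 - - \frac{3}{2} = -9 + \frac{3}{2} = - \frac{15}{2}$)
$T = -178$ ($T = \left(-2\right) 89 = -178$)
$E{\left(Y \right)} = \frac{i \sqrt{310}}{2}$ ($E{\left(Y \right)} = \sqrt{-70 - \frac{15}{2}} = \sqrt{- \frac{155}{2}} = \frac{i \sqrt{310}}{2}$)
$E{\left(T \right)} + 28212 = \frac{i \sqrt{310}}{2} + 28212 = 28212 + \frac{i \sqrt{310}}{2}$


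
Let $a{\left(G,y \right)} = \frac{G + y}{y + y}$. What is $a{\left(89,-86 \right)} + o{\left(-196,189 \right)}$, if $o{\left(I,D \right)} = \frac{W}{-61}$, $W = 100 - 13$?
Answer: $- \frac{15147}{10492} \approx -1.4437$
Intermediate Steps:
$a{\left(G,y \right)} = \frac{G + y}{2 y}$
$W = 87$
$o{\left(I,D \right)} = - \frac{87}{61}$ ($o{\left(I,D \right)} = \frac{87}{-61} = 87 \left(- \frac{1}{61}\right) = - \frac{87}{61}$)
$a{\left(89,-86 \right)} + o{\left(-196,189 \right)} = \frac{89 - 86}{2 \left(-86\right)} - \frac{87}{61} = \frac{1}{2} \left(- \frac{1}{86}\right) 3 - \frac{87}{61} = - \frac{3}{172} - \frac{87}{61} = - \frac{15147}{10492}$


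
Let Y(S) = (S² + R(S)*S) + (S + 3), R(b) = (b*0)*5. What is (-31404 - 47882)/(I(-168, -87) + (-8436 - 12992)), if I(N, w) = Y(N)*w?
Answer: 79286/2462561 ≈ 0.032197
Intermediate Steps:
R(b) = 0 (R(b) = 0*5 = 0)
Y(S) = 3 + S + S² (Y(S) = (S² + 0*S) + (S + 3) = (S² + 0) + (3 + S) = S² + (3 + S) = 3 + S + S²)
I(N, w) = w*(3 + N + N²) (I(N, w) = (3 + N + N²)*w = w*(3 + N + N²))
(-31404 - 47882)/(I(-168, -87) + (-8436 - 12992)) = (-31404 - 47882)/(-87*(3 - 168 + (-168)²) + (-8436 - 12992)) = -79286/(-87*(3 - 168 + 28224) - 21428) = -79286/(-87*28059 - 21428) = -79286/(-2441133 - 21428) = -79286/(-2462561) = -79286*(-1/2462561) = 79286/2462561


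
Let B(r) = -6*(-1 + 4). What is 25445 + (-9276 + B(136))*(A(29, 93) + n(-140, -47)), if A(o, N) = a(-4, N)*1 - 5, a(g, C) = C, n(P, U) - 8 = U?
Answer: -429961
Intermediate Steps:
B(r) = -18 (B(r) = -6*3 = -18)
n(P, U) = 8 + U
A(o, N) = -5 + N (A(o, N) = N*1 - 5 = N - 5 = -5 + N)
25445 + (-9276 + B(136))*(A(29, 93) + n(-140, -47)) = 25445 + (-9276 - 18)*((-5 + 93) + (8 - 47)) = 25445 - 9294*(88 - 39) = 25445 - 9294*49 = 25445 - 455406 = -429961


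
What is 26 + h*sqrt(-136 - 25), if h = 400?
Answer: 26 + 400*I*sqrt(161) ≈ 26.0 + 5075.4*I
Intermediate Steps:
26 + h*sqrt(-136 - 25) = 26 + 400*sqrt(-136 - 25) = 26 + 400*sqrt(-161) = 26 + 400*(I*sqrt(161)) = 26 + 400*I*sqrt(161)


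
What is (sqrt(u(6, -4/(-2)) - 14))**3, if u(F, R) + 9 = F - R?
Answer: -19*I*sqrt(19) ≈ -82.819*I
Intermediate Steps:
u(F, R) = -9 + F - R (u(F, R) = -9 + (F - R) = -9 + F - R)
(sqrt(u(6, -4/(-2)) - 14))**3 = (sqrt((-9 + 6 - (-4)/(-2)) - 14))**3 = (sqrt((-9 + 6 - (-4)*(-1)/2) - 14))**3 = (sqrt((-9 + 6 - 1*2) - 14))**3 = (sqrt((-9 + 6 - 2) - 14))**3 = (sqrt(-5 - 14))**3 = (sqrt(-19))**3 = (I*sqrt(19))**3 = -19*I*sqrt(19)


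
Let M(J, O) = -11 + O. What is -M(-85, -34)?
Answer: 45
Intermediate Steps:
-M(-85, -34) = -(-11 - 34) = -1*(-45) = 45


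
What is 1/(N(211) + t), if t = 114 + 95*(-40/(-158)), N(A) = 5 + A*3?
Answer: 79/61308 ≈ 0.0012886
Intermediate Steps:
N(A) = 5 + 3*A
t = 10906/79 (t = 114 + 95*(-40*(-1/158)) = 114 + 95*(20/79) = 114 + 1900/79 = 10906/79 ≈ 138.05)
1/(N(211) + t) = 1/((5 + 3*211) + 10906/79) = 1/((5 + 633) + 10906/79) = 1/(638 + 10906/79) = 1/(61308/79) = 79/61308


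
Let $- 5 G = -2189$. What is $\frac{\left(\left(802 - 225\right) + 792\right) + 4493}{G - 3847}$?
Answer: $- \frac{4885}{2841} \approx -1.7195$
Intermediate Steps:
$G = \frac{2189}{5}$ ($G = \left(- \frac{1}{5}\right) \left(-2189\right) = \frac{2189}{5} \approx 437.8$)
$\frac{\left(\left(802 - 225\right) + 792\right) + 4493}{G - 3847} = \frac{\left(\left(802 - 225\right) + 792\right) + 4493}{\frac{2189}{5} - 3847} = \frac{\left(577 + 792\right) + 4493}{- \frac{17046}{5}} = \left(1369 + 4493\right) \left(- \frac{5}{17046}\right) = 5862 \left(- \frac{5}{17046}\right) = - \frac{4885}{2841}$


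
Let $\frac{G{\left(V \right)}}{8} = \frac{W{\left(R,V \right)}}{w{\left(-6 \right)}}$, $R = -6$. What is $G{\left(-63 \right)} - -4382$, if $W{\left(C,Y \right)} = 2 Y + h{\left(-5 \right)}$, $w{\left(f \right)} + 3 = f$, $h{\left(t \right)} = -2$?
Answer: $\frac{40462}{9} \approx 4495.8$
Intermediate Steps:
$w{\left(f \right)} = -3 + f$
$W{\left(C,Y \right)} = -2 + 2 Y$ ($W{\left(C,Y \right)} = 2 Y - 2 = -2 + 2 Y$)
$G{\left(V \right)} = \frac{16}{9} - \frac{16 V}{9}$ ($G{\left(V \right)} = 8 \frac{-2 + 2 V}{-3 - 6} = 8 \frac{-2 + 2 V}{-9} = 8 \left(-2 + 2 V\right) \left(- \frac{1}{9}\right) = 8 \left(\frac{2}{9} - \frac{2 V}{9}\right) = \frac{16}{9} - \frac{16 V}{9}$)
$G{\left(-63 \right)} - -4382 = \left(\frac{16}{9} - -112\right) - -4382 = \left(\frac{16}{9} + 112\right) + 4382 = \frac{1024}{9} + 4382 = \frac{40462}{9}$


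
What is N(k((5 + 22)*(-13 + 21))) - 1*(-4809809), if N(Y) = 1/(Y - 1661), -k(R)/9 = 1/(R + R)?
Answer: 383481261713/79729 ≈ 4.8098e+6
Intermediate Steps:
k(R) = -9/(2*R) (k(R) = -9/(R + R) = -9*1/(2*R) = -9/(2*R))
N(Y) = 1/(-1661 + Y)
N(k((5 + 22)*(-13 + 21))) - 1*(-4809809) = 1/(-1661 - 9*1/((-13 + 21)*(5 + 22))/2) - 1*(-4809809) = 1/(-1661 - 9/(2*(27*8))) + 4809809 = 1/(-1661 - 9/2/216) + 4809809 = 1/(-1661 - 9/2*1/216) + 4809809 = 1/(-1661 - 1/48) + 4809809 = 1/(-79729/48) + 4809809 = -48/79729 + 4809809 = 383481261713/79729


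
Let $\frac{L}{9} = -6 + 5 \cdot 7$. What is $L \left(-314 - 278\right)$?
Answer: $-154512$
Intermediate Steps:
$L = 261$ ($L = 9 \left(-6 + 5 \cdot 7\right) = 9 \left(-6 + 35\right) = 9 \cdot 29 = 261$)
$L \left(-314 - 278\right) = 261 \left(-314 - 278\right) = 261 \left(-592\right) = -154512$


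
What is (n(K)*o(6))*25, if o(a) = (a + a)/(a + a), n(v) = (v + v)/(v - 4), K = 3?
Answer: -150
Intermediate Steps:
n(v) = 2*v/(-4 + v) (n(v) = (2*v)/(-4 + v) = 2*v/(-4 + v))
o(a) = 1 (o(a) = (2*a)/((2*a)) = (2*a)*(1/(2*a)) = 1)
(n(K)*o(6))*25 = ((2*3/(-4 + 3))*1)*25 = ((2*3/(-1))*1)*25 = ((2*3*(-1))*1)*25 = -6*1*25 = -6*25 = -150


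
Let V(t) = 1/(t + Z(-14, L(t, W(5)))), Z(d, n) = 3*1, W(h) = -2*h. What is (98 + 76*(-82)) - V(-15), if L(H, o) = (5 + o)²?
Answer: -73607/12 ≈ -6133.9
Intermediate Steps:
Z(d, n) = 3
V(t) = 1/(3 + t) (V(t) = 1/(t + 3) = 1/(3 + t))
(98 + 76*(-82)) - V(-15) = (98 + 76*(-82)) - 1/(3 - 15) = (98 - 6232) - 1/(-12) = -6134 - 1*(-1/12) = -6134 + 1/12 = -73607/12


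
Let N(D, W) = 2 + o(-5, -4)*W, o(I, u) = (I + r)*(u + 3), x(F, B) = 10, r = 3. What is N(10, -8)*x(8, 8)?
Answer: -140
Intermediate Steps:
o(I, u) = (3 + I)*(3 + u) (o(I, u) = (I + 3)*(u + 3) = (3 + I)*(3 + u))
N(D, W) = 2 + 2*W (N(D, W) = 2 + (9 + 3*(-5) + 3*(-4) - 5*(-4))*W = 2 + (9 - 15 - 12 + 20)*W = 2 + 2*W)
N(10, -8)*x(8, 8) = (2 + 2*(-8))*10 = (2 - 16)*10 = -14*10 = -140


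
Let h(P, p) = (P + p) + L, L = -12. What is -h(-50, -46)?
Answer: 108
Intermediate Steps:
h(P, p) = -12 + P + p (h(P, p) = (P + p) - 12 = -12 + P + p)
-h(-50, -46) = -(-12 - 50 - 46) = -1*(-108) = 108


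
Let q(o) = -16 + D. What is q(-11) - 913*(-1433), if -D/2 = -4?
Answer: 1308321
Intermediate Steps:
D = 8 (D = -2*(-4) = 8)
q(o) = -8 (q(o) = -16 + 8 = -8)
q(-11) - 913*(-1433) = -8 - 913*(-1433) = -8 + 1308329 = 1308321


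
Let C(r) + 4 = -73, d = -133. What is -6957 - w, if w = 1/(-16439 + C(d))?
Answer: -114901811/16516 ≈ -6957.0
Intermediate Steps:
C(r) = -77 (C(r) = -4 - 73 = -77)
w = -1/16516 (w = 1/(-16439 - 77) = 1/(-16516) = -1/16516 ≈ -6.0547e-5)
-6957 - w = -6957 - 1*(-1/16516) = -6957 + 1/16516 = -114901811/16516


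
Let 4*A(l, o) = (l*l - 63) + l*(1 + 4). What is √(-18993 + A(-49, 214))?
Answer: I*√73879/2 ≈ 135.9*I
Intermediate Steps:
A(l, o) = -63/4 + l²/4 + 5*l/4 (A(l, o) = ((l*l - 63) + l*(1 + 4))/4 = ((l² - 63) + l*5)/4 = ((-63 + l²) + 5*l)/4 = (-63 + l² + 5*l)/4 = -63/4 + l²/4 + 5*l/4)
√(-18993 + A(-49, 214)) = √(-18993 + (-63/4 + (¼)*(-49)² + (5/4)*(-49))) = √(-18993 + (-63/4 + (¼)*2401 - 245/4)) = √(-18993 + (-63/4 + 2401/4 - 245/4)) = √(-18993 + 2093/4) = √(-73879/4) = I*√73879/2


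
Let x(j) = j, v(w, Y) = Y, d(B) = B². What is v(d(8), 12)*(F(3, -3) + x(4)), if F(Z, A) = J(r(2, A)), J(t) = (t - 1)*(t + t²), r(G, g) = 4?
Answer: 768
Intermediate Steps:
J(t) = (-1 + t)*(t + t²)
F(Z, A) = 60 (F(Z, A) = 4³ - 1*4 = 64 - 4 = 60)
v(d(8), 12)*(F(3, -3) + x(4)) = 12*(60 + 4) = 12*64 = 768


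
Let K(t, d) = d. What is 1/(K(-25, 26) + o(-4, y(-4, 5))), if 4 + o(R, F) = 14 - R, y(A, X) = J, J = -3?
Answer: 1/40 ≈ 0.025000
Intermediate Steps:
y(A, X) = -3
o(R, F) = 10 - R (o(R, F) = -4 + (14 - R) = 10 - R)
1/(K(-25, 26) + o(-4, y(-4, 5))) = 1/(26 + (10 - 1*(-4))) = 1/(26 + (10 + 4)) = 1/(26 + 14) = 1/40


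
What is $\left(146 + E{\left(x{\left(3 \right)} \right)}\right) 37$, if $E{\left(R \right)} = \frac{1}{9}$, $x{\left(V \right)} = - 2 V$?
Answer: $\frac{48655}{9} \approx 5406.1$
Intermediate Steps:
$E{\left(R \right)} = \frac{1}{9}$
$\left(146 + E{\left(x{\left(3 \right)} \right)}\right) 37 = \left(146 + \frac{1}{9}\right) 37 = \frac{1315}{9} \cdot 37 = \frac{48655}{9}$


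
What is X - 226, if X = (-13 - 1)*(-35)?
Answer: 264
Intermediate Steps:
X = 490 (X = -14*(-35) = 490)
X - 226 = 490 - 226 = 264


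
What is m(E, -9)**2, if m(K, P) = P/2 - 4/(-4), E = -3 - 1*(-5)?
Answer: 49/4 ≈ 12.250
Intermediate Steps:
E = 2 (E = -3 + 5 = 2)
m(K, P) = 1 + P/2 (m(K, P) = P*(1/2) - 4*(-1/4) = P/2 + 1 = 1 + P/2)
m(E, -9)**2 = (1 + (1/2)*(-9))**2 = (1 - 9/2)**2 = (-7/2)**2 = 49/4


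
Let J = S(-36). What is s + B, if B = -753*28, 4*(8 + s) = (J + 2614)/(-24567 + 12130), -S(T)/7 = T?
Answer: -524643841/24874 ≈ -21092.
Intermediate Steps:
S(T) = -7*T
J = 252 (J = -7*(-36) = 252)
s = -200425/24874 (s = -8 + ((252 + 2614)/(-24567 + 12130))/4 = -8 + (2866/(-12437))/4 = -8 + (2866*(-1/12437))/4 = -8 + (¼)*(-2866/12437) = -8 - 1433/24874 = -200425/24874 ≈ -8.0576)
B = -21084
s + B = -200425/24874 - 21084 = -524643841/24874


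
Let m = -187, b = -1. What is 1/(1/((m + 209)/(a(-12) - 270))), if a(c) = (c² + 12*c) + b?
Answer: -22/271 ≈ -0.081181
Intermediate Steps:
a(c) = -1 + c² + 12*c (a(c) = (c² + 12*c) - 1 = -1 + c² + 12*c)
1/(1/((m + 209)/(a(-12) - 270))) = 1/(1/((-187 + 209)/((-1 + (-12)² + 12*(-12)) - 270))) = 1/(1/(22/((-1 + 144 - 144) - 270))) = 1/(1/(22/(-1 - 270))) = 1/(1/(22/(-271))) = 1/(1/(22*(-1/271))) = 1/(1/(-22/271)) = 1/(-271/22) = -22/271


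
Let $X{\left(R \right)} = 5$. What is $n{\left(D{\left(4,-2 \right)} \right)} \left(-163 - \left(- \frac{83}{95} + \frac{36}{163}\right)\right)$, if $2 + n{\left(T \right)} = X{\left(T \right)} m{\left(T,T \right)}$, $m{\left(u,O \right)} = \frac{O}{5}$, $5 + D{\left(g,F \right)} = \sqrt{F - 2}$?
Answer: $\frac{17597622}{15485} - \frac{5027892 i}{15485} \approx 1136.4 - 324.69 i$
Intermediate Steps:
$D{\left(g,F \right)} = -5 + \sqrt{-2 + F}$ ($D{\left(g,F \right)} = -5 + \sqrt{F - 2} = -5 + \sqrt{-2 + F}$)
$m{\left(u,O \right)} = \frac{O}{5}$ ($m{\left(u,O \right)} = O \frac{1}{5} = \frac{O}{5}$)
$n{\left(T \right)} = -2 + T$ ($n{\left(T \right)} = -2 + 5 \frac{T}{5} = -2 + T$)
$n{\left(D{\left(4,-2 \right)} \right)} \left(-163 - \left(- \frac{83}{95} + \frac{36}{163}\right)\right) = \left(-2 - \left(5 - \sqrt{-2 - 2}\right)\right) \left(-163 - \left(- \frac{83}{95} + \frac{36}{163}\right)\right) = \left(-2 - \left(5 - \sqrt{-4}\right)\right) \left(-163 - - \frac{10109}{15485}\right) = \left(-2 - \left(5 - 2 i\right)\right) \left(-163 + \left(- \frac{36}{163} + \frac{83}{95}\right)\right) = \left(-7 + 2 i\right) \left(-163 + \frac{10109}{15485}\right) = \left(-7 + 2 i\right) \left(- \frac{2513946}{15485}\right) = \frac{17597622}{15485} - \frac{5027892 i}{15485}$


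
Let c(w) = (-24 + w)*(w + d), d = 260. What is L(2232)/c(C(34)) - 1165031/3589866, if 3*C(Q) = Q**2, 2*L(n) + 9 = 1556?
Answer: -345710166455/1076254134912 ≈ -0.32122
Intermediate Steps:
L(n) = 1547/2 (L(n) = -9/2 + (1/2)*1556 = -9/2 + 778 = 1547/2)
C(Q) = Q**2/3
c(w) = (-24 + w)*(260 + w) (c(w) = (-24 + w)*(w + 260) = (-24 + w)*(260 + w))
L(2232)/c(C(34)) - 1165031/3589866 = 1547/(2*(-6240 + ((1/3)*34**2)**2 + 236*((1/3)*34**2))) - 1165031/3589866 = 1547/(2*(-6240 + ((1/3)*1156)**2 + 236*((1/3)*1156))) - 1165031*1/3589866 = 1547/(2*(-6240 + (1156/3)**2 + 236*(1156/3))) - 166433/512838 = 1547/(2*(-6240 + 1336336/9 + 272816/3)) - 166433/512838 = 1547/(2*(2098624/9)) - 166433/512838 = (1547/2)*(9/2098624) - 166433/512838 = 13923/4197248 - 166433/512838 = -345710166455/1076254134912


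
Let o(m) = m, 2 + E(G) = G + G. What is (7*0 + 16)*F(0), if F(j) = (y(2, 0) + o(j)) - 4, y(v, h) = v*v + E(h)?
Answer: -32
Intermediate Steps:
E(G) = -2 + 2*G (E(G) = -2 + (G + G) = -2 + 2*G)
y(v, h) = -2 + v² + 2*h (y(v, h) = v*v + (-2 + 2*h) = v² + (-2 + 2*h) = -2 + v² + 2*h)
F(j) = -2 + j (F(j) = ((-2 + 2² + 2*0) + j) - 4 = ((-2 + 4 + 0) + j) - 4 = (2 + j) - 4 = -2 + j)
(7*0 + 16)*F(0) = (7*0 + 16)*(-2 + 0) = (0 + 16)*(-2) = 16*(-2) = -32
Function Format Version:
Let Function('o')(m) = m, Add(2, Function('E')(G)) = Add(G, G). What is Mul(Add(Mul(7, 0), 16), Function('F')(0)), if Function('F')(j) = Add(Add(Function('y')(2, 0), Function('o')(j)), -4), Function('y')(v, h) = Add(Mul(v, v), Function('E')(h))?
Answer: -32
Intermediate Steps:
Function('E')(G) = Add(-2, Mul(2, G)) (Function('E')(G) = Add(-2, Add(G, G)) = Add(-2, Mul(2, G)))
Function('y')(v, h) = Add(-2, Pow(v, 2), Mul(2, h)) (Function('y')(v, h) = Add(Mul(v, v), Add(-2, Mul(2, h))) = Add(Pow(v, 2), Add(-2, Mul(2, h))) = Add(-2, Pow(v, 2), Mul(2, h)))
Function('F')(j) = Add(-2, j) (Function('F')(j) = Add(Add(Add(-2, Pow(2, 2), Mul(2, 0)), j), -4) = Add(Add(Add(-2, 4, 0), j), -4) = Add(Add(2, j), -4) = Add(-2, j))
Mul(Add(Mul(7, 0), 16), Function('F')(0)) = Mul(Add(Mul(7, 0), 16), Add(-2, 0)) = Mul(Add(0, 16), -2) = Mul(16, -2) = -32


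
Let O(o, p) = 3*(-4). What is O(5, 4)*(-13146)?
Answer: 157752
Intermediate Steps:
O(o, p) = -12
O(5, 4)*(-13146) = -12*(-13146) = 157752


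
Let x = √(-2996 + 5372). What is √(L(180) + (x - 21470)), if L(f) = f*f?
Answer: √(10930 + 6*√66) ≈ 104.78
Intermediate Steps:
x = 6*√66 (x = √2376 = 6*√66 ≈ 48.744)
L(f) = f²
√(L(180) + (x - 21470)) = √(180² + (6*√66 - 21470)) = √(32400 + (-21470 + 6*√66)) = √(10930 + 6*√66)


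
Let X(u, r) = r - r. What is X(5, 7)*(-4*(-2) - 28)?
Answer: 0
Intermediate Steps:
X(u, r) = 0
X(5, 7)*(-4*(-2) - 28) = 0*(-4*(-2) - 28) = 0*(8 - 28) = 0*(-20) = 0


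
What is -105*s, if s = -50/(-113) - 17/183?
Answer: -253015/6893 ≈ -36.706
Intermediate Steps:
s = 7229/20679 (s = -50*(-1/113) - 17*1/183 = 50/113 - 17/183 = 7229/20679 ≈ 0.34958)
-105*s = -105*7229/20679 = -253015/6893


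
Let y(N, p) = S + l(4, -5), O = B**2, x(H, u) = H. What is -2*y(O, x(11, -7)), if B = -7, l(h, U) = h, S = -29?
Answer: 50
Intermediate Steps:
O = 49 (O = (-7)**2 = 49)
y(N, p) = -25 (y(N, p) = -29 + 4 = -25)
-2*y(O, x(11, -7)) = -2*(-25) = 50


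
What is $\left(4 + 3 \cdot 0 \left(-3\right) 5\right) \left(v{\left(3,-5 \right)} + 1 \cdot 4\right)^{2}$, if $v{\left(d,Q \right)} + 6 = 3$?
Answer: $4$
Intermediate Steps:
$v{\left(d,Q \right)} = -3$ ($v{\left(d,Q \right)} = -6 + 3 = -3$)
$\left(4 + 3 \cdot 0 \left(-3\right) 5\right) \left(v{\left(3,-5 \right)} + 1 \cdot 4\right)^{2} = \left(4 + 3 \cdot 0 \left(-3\right) 5\right) \left(-3 + 1 \cdot 4\right)^{2} = \left(4 + 0 \left(-3\right) 5\right) \left(-3 + 4\right)^{2} = \left(4 + 0 \cdot 5\right) 1^{2} = \left(4 + 0\right) 1 = 4 \cdot 1 = 4$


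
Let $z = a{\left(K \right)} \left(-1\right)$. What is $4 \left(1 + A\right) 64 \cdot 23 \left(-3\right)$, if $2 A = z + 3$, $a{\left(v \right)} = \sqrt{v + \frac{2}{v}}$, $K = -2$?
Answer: $-44160 + 8832 i \sqrt{3} \approx -44160.0 + 15297.0 i$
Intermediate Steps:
$z = - i \sqrt{3}$ ($z = \sqrt{-2 + \frac{2}{-2}} \left(-1\right) = \sqrt{-2 + 2 \left(- \frac{1}{2}\right)} \left(-1\right) = \sqrt{-2 - 1} \left(-1\right) = \sqrt{-3} \left(-1\right) = i \sqrt{3} \left(-1\right) = - i \sqrt{3} \approx - 1.732 i$)
$A = \frac{3}{2} - \frac{i \sqrt{3}}{2}$ ($A = \frac{- i \sqrt{3} + 3}{2} = \frac{3 - i \sqrt{3}}{2} = \frac{3}{2} - \frac{i \sqrt{3}}{2} \approx 1.5 - 0.86602 i$)
$4 \left(1 + A\right) 64 \cdot 23 \left(-3\right) = 4 \left(1 + \left(\frac{3}{2} - \frac{i \sqrt{3}}{2}\right)\right) 64 \cdot 23 \left(-3\right) = 4 \left(\frac{5}{2} - \frac{i \sqrt{3}}{2}\right) 64 \left(-69\right) = \left(10 - 2 i \sqrt{3}\right) 64 \left(-69\right) = \left(640 - 128 i \sqrt{3}\right) \left(-69\right) = -44160 + 8832 i \sqrt{3}$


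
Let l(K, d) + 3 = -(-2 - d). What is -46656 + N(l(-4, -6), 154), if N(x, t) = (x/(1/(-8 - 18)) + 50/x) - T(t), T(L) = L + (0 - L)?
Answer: -325368/7 ≈ -46481.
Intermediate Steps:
l(K, d) = -1 + d (l(K, d) = -3 - (-2 - d) = -3 + (2 + d) = -1 + d)
T(L) = 0 (T(L) = L - L = 0)
N(x, t) = -26*x + 50/x (N(x, t) = (x/(1/(-8 - 18)) + 50/x) - 1*0 = (x/(1/(-26)) + 50/x) + 0 = (x/(-1/26) + 50/x) + 0 = (x*(-26) + 50/x) + 0 = (-26*x + 50/x) + 0 = -26*x + 50/x)
-46656 + N(l(-4, -6), 154) = -46656 + (-26*(-1 - 6) + 50/(-1 - 6)) = -46656 + (-26*(-7) + 50/(-7)) = -46656 + (182 + 50*(-⅐)) = -46656 + (182 - 50/7) = -46656 + 1224/7 = -325368/7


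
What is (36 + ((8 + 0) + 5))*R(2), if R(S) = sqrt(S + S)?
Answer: 98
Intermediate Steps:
R(S) = sqrt(2)*sqrt(S) (R(S) = sqrt(2*S) = sqrt(2)*sqrt(S))
(36 + ((8 + 0) + 5))*R(2) = (36 + ((8 + 0) + 5))*(sqrt(2)*sqrt(2)) = (36 + (8 + 5))*2 = (36 + 13)*2 = 49*2 = 98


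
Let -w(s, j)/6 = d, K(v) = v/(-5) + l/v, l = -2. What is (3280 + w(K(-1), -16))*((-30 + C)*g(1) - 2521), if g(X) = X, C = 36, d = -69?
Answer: -9290410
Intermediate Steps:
K(v) = -2/v - v/5 (K(v) = v/(-5) - 2/v = v*(-⅕) - 2/v = -v/5 - 2/v = -2/v - v/5)
w(s, j) = 414 (w(s, j) = -6*(-69) = 414)
(3280 + w(K(-1), -16))*((-30 + C)*g(1) - 2521) = (3280 + 414)*((-30 + 36)*1 - 2521) = 3694*(6*1 - 2521) = 3694*(6 - 2521) = 3694*(-2515) = -9290410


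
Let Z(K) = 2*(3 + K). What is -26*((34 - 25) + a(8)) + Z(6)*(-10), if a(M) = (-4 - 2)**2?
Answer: -1350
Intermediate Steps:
Z(K) = 6 + 2*K
a(M) = 36 (a(M) = (-6)**2 = 36)
-26*((34 - 25) + a(8)) + Z(6)*(-10) = -26*((34 - 25) + 36) + (6 + 2*6)*(-10) = -26*(9 + 36) + (6 + 12)*(-10) = -26*45 + 18*(-10) = -1170 - 180 = -1350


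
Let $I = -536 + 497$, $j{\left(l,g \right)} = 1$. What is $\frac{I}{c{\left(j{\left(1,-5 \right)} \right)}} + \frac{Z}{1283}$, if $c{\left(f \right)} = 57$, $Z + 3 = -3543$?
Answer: $- \frac{84053}{24377} \approx -3.448$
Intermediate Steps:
$Z = -3546$ ($Z = -3 - 3543 = -3546$)
$I = -39$
$\frac{I}{c{\left(j{\left(1,-5 \right)} \right)}} + \frac{Z}{1283} = - \frac{39}{57} - \frac{3546}{1283} = \left(-39\right) \frac{1}{57} - \frac{3546}{1283} = - \frac{13}{19} - \frac{3546}{1283} = - \frac{84053}{24377}$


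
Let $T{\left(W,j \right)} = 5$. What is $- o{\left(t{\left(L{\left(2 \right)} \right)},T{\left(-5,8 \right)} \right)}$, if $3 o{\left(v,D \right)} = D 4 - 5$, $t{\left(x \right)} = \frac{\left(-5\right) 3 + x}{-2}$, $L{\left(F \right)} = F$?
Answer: $-5$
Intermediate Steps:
$t{\left(x \right)} = \frac{15}{2} - \frac{x}{2}$ ($t{\left(x \right)} = \left(-15 + x\right) \left(- \frac{1}{2}\right) = \frac{15}{2} - \frac{x}{2}$)
$o{\left(v,D \right)} = - \frac{5}{3} + \frac{4 D}{3}$ ($o{\left(v,D \right)} = \frac{D 4 - 5}{3} = \frac{4 D - 5}{3} = \frac{-5 + 4 D}{3} = - \frac{5}{3} + \frac{4 D}{3}$)
$- o{\left(t{\left(L{\left(2 \right)} \right)},T{\left(-5,8 \right)} \right)} = - (- \frac{5}{3} + \frac{4}{3} \cdot 5) = - (- \frac{5}{3} + \frac{20}{3}) = \left(-1\right) 5 = -5$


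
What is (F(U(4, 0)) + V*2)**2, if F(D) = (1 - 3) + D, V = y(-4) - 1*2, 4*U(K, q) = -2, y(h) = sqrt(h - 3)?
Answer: 57/4 - 26*I*sqrt(7) ≈ 14.25 - 68.79*I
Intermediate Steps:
y(h) = sqrt(-3 + h)
U(K, q) = -1/2 (U(K, q) = (1/4)*(-2) = -1/2)
V = -2 + I*sqrt(7) (V = sqrt(-3 - 4) - 1*2 = sqrt(-7) - 2 = I*sqrt(7) - 2 = -2 + I*sqrt(7) ≈ -2.0 + 2.6458*I)
F(D) = -2 + D
(F(U(4, 0)) + V*2)**2 = ((-2 - 1/2) + (-2 + I*sqrt(7))*2)**2 = (-5/2 + (-4 + 2*I*sqrt(7)))**2 = (-13/2 + 2*I*sqrt(7))**2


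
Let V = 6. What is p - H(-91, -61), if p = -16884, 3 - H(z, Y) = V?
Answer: -16881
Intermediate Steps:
H(z, Y) = -3 (H(z, Y) = 3 - 1*6 = 3 - 6 = -3)
p - H(-91, -61) = -16884 - 1*(-3) = -16884 + 3 = -16881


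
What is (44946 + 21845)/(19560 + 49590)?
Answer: 66791/69150 ≈ 0.96589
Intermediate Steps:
(44946 + 21845)/(19560 + 49590) = 66791/69150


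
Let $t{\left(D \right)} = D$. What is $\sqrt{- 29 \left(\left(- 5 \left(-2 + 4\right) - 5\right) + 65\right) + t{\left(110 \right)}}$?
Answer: $2 i \sqrt{335} \approx 36.606 i$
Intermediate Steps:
$\sqrt{- 29 \left(\left(- 5 \left(-2 + 4\right) - 5\right) + 65\right) + t{\left(110 \right)}} = \sqrt{- 29 \left(\left(- 5 \left(-2 + 4\right) - 5\right) + 65\right) + 110} = \sqrt{- 29 \left(\left(\left(-5\right) 2 - 5\right) + 65\right) + 110} = \sqrt{- 29 \left(\left(-10 - 5\right) + 65\right) + 110} = \sqrt{- 29 \left(-15 + 65\right) + 110} = \sqrt{\left(-29\right) 50 + 110} = \sqrt{-1450 + 110} = \sqrt{-1340} = 2 i \sqrt{335}$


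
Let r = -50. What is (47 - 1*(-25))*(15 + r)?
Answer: -2520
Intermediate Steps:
(47 - 1*(-25))*(15 + r) = (47 - 1*(-25))*(15 - 50) = (47 + 25)*(-35) = 72*(-35) = -2520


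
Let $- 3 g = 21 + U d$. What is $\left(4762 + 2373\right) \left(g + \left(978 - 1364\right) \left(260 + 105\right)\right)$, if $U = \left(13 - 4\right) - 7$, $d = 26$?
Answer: $- \frac{3016271305}{3} \approx -1.0054 \cdot 10^{9}$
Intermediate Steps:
$U = 2$ ($U = 9 - 7 = 2$)
$g = - \frac{73}{3}$ ($g = - \frac{21 + 2 \cdot 26}{3} = - \frac{21 + 52}{3} = \left(- \frac{1}{3}\right) 73 = - \frac{73}{3} \approx -24.333$)
$\left(4762 + 2373\right) \left(g + \left(978 - 1364\right) \left(260 + 105\right)\right) = \left(4762 + 2373\right) \left(- \frac{73}{3} + \left(978 - 1364\right) \left(260 + 105\right)\right) = 7135 \left(- \frac{73}{3} - 140890\right) = 7135 \left(- \frac{422743}{3}\right) = - \frac{3016271305}{3}$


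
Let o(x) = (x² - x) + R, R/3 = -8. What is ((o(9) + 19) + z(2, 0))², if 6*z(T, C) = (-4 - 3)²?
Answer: 203401/36 ≈ 5650.0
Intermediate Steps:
R = -24 (R = 3*(-8) = -24)
o(x) = -24 + x² - x (o(x) = (x² - x) - 24 = -24 + x² - x)
z(T, C) = 49/6 (z(T, C) = (-4 - 3)²/6 = (⅙)*(-7)² = (⅙)*49 = 49/6)
((o(9) + 19) + z(2, 0))² = (((-24 + 9² - 1*9) + 19) + 49/6)² = (((-24 + 81 - 9) + 19) + 49/6)² = ((48 + 19) + 49/6)² = (67 + 49/6)² = (451/6)² = 203401/36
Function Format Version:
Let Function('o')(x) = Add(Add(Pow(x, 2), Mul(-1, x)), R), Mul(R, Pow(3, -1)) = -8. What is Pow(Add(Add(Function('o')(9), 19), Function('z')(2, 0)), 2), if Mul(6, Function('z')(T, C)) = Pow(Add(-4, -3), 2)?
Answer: Rational(203401, 36) ≈ 5650.0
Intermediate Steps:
R = -24 (R = Mul(3, -8) = -24)
Function('o')(x) = Add(-24, Pow(x, 2), Mul(-1, x)) (Function('o')(x) = Add(Add(Pow(x, 2), Mul(-1, x)), -24) = Add(-24, Pow(x, 2), Mul(-1, x)))
Function('z')(T, C) = Rational(49, 6) (Function('z')(T, C) = Mul(Rational(1, 6), Pow(Add(-4, -3), 2)) = Mul(Rational(1, 6), Pow(-7, 2)) = Mul(Rational(1, 6), 49) = Rational(49, 6))
Pow(Add(Add(Function('o')(9), 19), Function('z')(2, 0)), 2) = Pow(Add(Add(Add(-24, Pow(9, 2), Mul(-1, 9)), 19), Rational(49, 6)), 2) = Pow(Add(Add(Add(-24, 81, -9), 19), Rational(49, 6)), 2) = Pow(Add(Add(48, 19), Rational(49, 6)), 2) = Pow(Add(67, Rational(49, 6)), 2) = Pow(Rational(451, 6), 2) = Rational(203401, 36)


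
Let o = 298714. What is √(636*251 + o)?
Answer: 5*√18334 ≈ 677.02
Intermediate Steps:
√(636*251 + o) = √(636*251 + 298714) = √(159636 + 298714) = √458350 = 5*√18334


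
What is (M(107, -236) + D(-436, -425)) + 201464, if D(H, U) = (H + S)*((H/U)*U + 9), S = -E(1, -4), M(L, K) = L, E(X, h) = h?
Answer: 386035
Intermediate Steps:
S = 4 (S = -1*(-4) = 4)
D(H, U) = (4 + H)*(9 + H) (D(H, U) = (H + 4)*((H/U)*U + 9) = (4 + H)*(H + 9) = (4 + H)*(9 + H))
(M(107, -236) + D(-436, -425)) + 201464 = (107 + (36 + (-436)**2 + 13*(-436))) + 201464 = (107 + (36 + 190096 - 5668)) + 201464 = (107 + 184464) + 201464 = 184571 + 201464 = 386035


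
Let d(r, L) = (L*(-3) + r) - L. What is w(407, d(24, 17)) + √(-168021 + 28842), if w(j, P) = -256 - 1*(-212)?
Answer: -44 + I*√139179 ≈ -44.0 + 373.07*I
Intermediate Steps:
d(r, L) = r - 4*L (d(r, L) = (-3*L + r) - L = (r - 3*L) - L = r - 4*L)
w(j, P) = -44 (w(j, P) = -256 + 212 = -44)
w(407, d(24, 17)) + √(-168021 + 28842) = -44 + √(-168021 + 28842) = -44 + √(-139179) = -44 + I*√139179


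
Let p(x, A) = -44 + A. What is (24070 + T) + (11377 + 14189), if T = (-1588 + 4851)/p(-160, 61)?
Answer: 847075/17 ≈ 49828.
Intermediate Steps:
T = 3263/17 (T = (-1588 + 4851)/(-44 + 61) = 3263/17 ≈ 191.94)
(24070 + T) + (11377 + 14189) = (24070 + 3263/17) + (11377 + 14189) = 412453/17 + 25566 = 847075/17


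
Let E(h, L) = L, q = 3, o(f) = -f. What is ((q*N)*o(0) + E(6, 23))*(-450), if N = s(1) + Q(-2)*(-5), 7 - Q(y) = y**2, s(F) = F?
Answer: -10350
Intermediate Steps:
Q(y) = 7 - y**2
N = -14 (N = 1 + (7 - 1*(-2)**2)*(-5) = 1 + (7 - 1*4)*(-5) = 1 + (7 - 4)*(-5) = 1 + 3*(-5) = 1 - 15 = -14)
((q*N)*o(0) + E(6, 23))*(-450) = ((3*(-14))*(-1*0) + 23)*(-450) = (-42*0 + 23)*(-450) = (0 + 23)*(-450) = 23*(-450) = -10350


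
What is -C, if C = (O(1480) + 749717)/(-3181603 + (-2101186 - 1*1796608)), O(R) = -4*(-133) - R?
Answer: 748769/7079397 ≈ 0.10577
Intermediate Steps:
O(R) = 532 - R
C = -748769/7079397 (C = ((532 - 1*1480) + 749717)/(-3181603 + (-2101186 - 1*1796608)) = ((532 - 1480) + 749717)/(-3181603 + (-2101186 - 1796608)) = (-948 + 749717)/(-3181603 - 3897794) = 748769/(-7079397) = 748769*(-1/7079397) = -748769/7079397 ≈ -0.10577)
-C = -1*(-748769/7079397) = 748769/7079397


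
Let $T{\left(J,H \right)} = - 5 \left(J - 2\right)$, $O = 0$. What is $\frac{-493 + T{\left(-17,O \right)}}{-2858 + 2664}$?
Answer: $\frac{199}{97} \approx 2.0515$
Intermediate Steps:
$T{\left(J,H \right)} = 10 - 5 J$ ($T{\left(J,H \right)} = - 5 \left(-2 + J\right) = 10 - 5 J$)
$\frac{-493 + T{\left(-17,O \right)}}{-2858 + 2664} = \frac{-493 + \left(10 - -85\right)}{-2858 + 2664} = \frac{-493 + \left(10 + 85\right)}{-194} = \left(-493 + 95\right) \left(- \frac{1}{194}\right) = \left(-398\right) \left(- \frac{1}{194}\right) = \frac{199}{97}$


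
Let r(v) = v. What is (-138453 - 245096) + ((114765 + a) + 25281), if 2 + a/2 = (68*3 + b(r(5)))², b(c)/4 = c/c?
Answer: -156979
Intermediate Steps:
b(c) = 4 (b(c) = 4*(c/c) = 4*1 = 4)
a = 86524 (a = -4 + 2*(68*3 + 4)² = -4 + 2*(204 + 4)² = -4 + 2*208² = -4 + 2*43264 = -4 + 86528 = 86524)
(-138453 - 245096) + ((114765 + a) + 25281) = (-138453 - 245096) + ((114765 + 86524) + 25281) = -383549 + (201289 + 25281) = -383549 + 226570 = -156979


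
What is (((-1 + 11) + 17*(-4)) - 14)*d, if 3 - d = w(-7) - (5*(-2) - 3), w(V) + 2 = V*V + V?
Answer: 3600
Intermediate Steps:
w(V) = -2 + V + V² (w(V) = -2 + (V*V + V) = -2 + (V² + V) = -2 + (V + V²) = -2 + V + V²)
d = -50 (d = 3 - ((-2 - 7 + (-7)²) - (5*(-2) - 3)) = 3 - ((-2 - 7 + 49) - (-10 - 3)) = 3 - (40 - 1*(-13)) = 3 - (40 + 13) = 3 - 1*53 = 3 - 53 = -50)
(((-1 + 11) + 17*(-4)) - 14)*d = (((-1 + 11) + 17*(-4)) - 14)*(-50) = ((10 - 68) - 14)*(-50) = (-58 - 14)*(-50) = -72*(-50) = 3600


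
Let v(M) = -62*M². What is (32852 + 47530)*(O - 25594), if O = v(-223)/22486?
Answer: -23254105947462/11243 ≈ -2.0683e+9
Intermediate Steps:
O = -1541599/11243 (O = -62*(-223)²/22486 = -62*49729*(1/22486) = -3083198*1/22486 = -1541599/11243 ≈ -137.12)
(32852 + 47530)*(O - 25594) = (32852 + 47530)*(-1541599/11243 - 25594) = 80382*(-289294941/11243) = -23254105947462/11243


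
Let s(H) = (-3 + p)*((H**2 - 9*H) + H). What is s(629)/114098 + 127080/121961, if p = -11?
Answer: -326223662823/6957753089 ≈ -46.886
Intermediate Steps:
s(H) = -14*H**2 + 112*H (s(H) = (-3 - 11)*((H**2 - 9*H) + H) = -14*(H**2 - 8*H) = -14*H**2 + 112*H)
s(629)/114098 + 127080/121961 = (14*629*(8 - 1*629))/114098 + 127080/121961 = (14*629*(8 - 629))*(1/114098) + 127080*(1/121961) = (14*629*(-621))*(1/114098) + 127080/121961 = -5468526*1/114098 + 127080/121961 = -2734263/57049 + 127080/121961 = -326223662823/6957753089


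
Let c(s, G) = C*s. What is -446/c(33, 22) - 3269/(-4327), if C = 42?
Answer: 1300496/2998611 ≈ 0.43370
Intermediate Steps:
c(s, G) = 42*s
-446/c(33, 22) - 3269/(-4327) = -446/(42*33) - 3269/(-4327) = -446/1386 - 3269*(-1/4327) = -446*1/1386 + 3269/4327 = -223/693 + 3269/4327 = 1300496/2998611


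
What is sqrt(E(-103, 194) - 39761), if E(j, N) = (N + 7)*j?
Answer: 4*I*sqrt(3779) ≈ 245.89*I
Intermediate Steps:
E(j, N) = j*(7 + N) (E(j, N) = (7 + N)*j = j*(7 + N))
sqrt(E(-103, 194) - 39761) = sqrt(-103*(7 + 194) - 39761) = sqrt(-103*201 - 39761) = sqrt(-20703 - 39761) = sqrt(-60464) = 4*I*sqrt(3779)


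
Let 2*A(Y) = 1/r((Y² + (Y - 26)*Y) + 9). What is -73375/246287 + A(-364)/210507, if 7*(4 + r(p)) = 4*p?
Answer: -33914118829197991/113834502003560976 ≈ -0.29792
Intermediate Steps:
r(p) = -4 + 4*p/7 (r(p) = -4 + (4*p)/7 = -4 + 4*p/7)
A(Y) = 1/(2*(8/7 + 4*Y²/7 + 4*Y*(-26 + Y)/7)) (A(Y) = 1/(2*(-4 + 4*((Y² + (Y - 26)*Y) + 9)/7)) = 1/(2*(-4 + 4*((Y² + (-26 + Y)*Y) + 9)/7)) = 1/(2*(-4 + 4*((Y² + Y*(-26 + Y)) + 9)/7)) = 1/(2*(-4 + 4*(9 + Y² + Y*(-26 + Y))/7)) = 1/(2*(-4 + (36/7 + 4*Y²/7 + 4*Y*(-26 + Y)/7))) = 1/(2*(8/7 + 4*Y²/7 + 4*Y*(-26 + Y)/7)))
-73375/246287 + A(-364)/210507 = -73375/246287 + (7/(16*(1 + (-364)² - 13*(-364))))/210507 = -73375*1/246287 + (7/(16*(1 + 132496 + 4732)))*(1/210507) = -73375/246287 + ((7/16)/137229)*(1/210507) = -73375/246287 + ((7/16)*(1/137229))*(1/210507) = -73375/246287 + (7/2195664)*(1/210507) = -73375/246287 + 7/462202641648 = -33914118829197991/113834502003560976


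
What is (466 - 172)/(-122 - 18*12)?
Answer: -147/169 ≈ -0.86982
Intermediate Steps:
(466 - 172)/(-122 - 18*12) = 294/(-122 - 216) = 294/(-338) = 294*(-1/338) = -147/169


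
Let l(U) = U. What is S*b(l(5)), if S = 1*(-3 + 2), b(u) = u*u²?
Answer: -125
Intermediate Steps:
b(u) = u³
S = -1 (S = 1*(-1) = -1)
S*b(l(5)) = -1*5³ = -1*125 = -125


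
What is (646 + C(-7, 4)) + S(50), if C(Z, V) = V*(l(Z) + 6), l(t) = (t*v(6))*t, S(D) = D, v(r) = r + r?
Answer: 3072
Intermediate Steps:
v(r) = 2*r
l(t) = 12*t² (l(t) = (t*(2*6))*t = (t*12)*t = (12*t)*t = 12*t²)
C(Z, V) = V*(6 + 12*Z²) (C(Z, V) = V*(12*Z² + 6) = V*(6 + 12*Z²))
(646 + C(-7, 4)) + S(50) = (646 + 6*4*(1 + 2*(-7)²)) + 50 = (646 + 6*4*(1 + 2*49)) + 50 = (646 + 6*4*(1 + 98)) + 50 = (646 + 6*4*99) + 50 = (646 + 2376) + 50 = 3022 + 50 = 3072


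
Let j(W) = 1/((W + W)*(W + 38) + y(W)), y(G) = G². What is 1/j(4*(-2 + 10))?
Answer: 5504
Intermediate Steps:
j(W) = 1/(W² + 2*W*(38 + W)) (j(W) = 1/((W + W)*(W + 38) + W²) = 1/((2*W)*(38 + W) + W²) = 1/(2*W*(38 + W) + W²) = 1/(W² + 2*W*(38 + W)))
1/j(4*(-2 + 10)) = 1/(1/(((4*(-2 + 10)))*(76 + 3*(4*(-2 + 10))))) = 1/(1/(((4*8))*(76 + 3*(4*8)))) = 1/(1/(32*(76 + 3*32))) = 1/(1/(32*(76 + 96))) = 1/((1/32)/172) = 1/((1/32)*(1/172)) = 1/(1/5504) = 5504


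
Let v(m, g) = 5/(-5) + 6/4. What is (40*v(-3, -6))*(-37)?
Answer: -740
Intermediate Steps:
v(m, g) = 1/2 (v(m, g) = 5*(-1/5) + 6*(1/4) = -1 + 3/2 = 1/2)
(40*v(-3, -6))*(-37) = (40*(1/2))*(-37) = 20*(-37) = -740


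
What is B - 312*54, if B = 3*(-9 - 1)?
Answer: -16878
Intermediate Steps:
B = -30 (B = 3*(-10) = -30)
B - 312*54 = -30 - 312*54 = -30 - 16848 = -16878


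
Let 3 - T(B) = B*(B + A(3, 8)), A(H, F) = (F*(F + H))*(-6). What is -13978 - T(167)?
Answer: -74268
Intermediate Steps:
A(H, F) = -6*F*(F + H)
T(B) = 3 - B*(-528 + B) (T(B) = 3 - B*(B - 6*8*(8 + 3)) = 3 - B*(B - 6*8*11) = 3 - B*(B - 528) = 3 - B*(-528 + B))
-13978 - T(167) = -13978 - (3 - 1*167² + 528*167) = -13978 - (3 - 1*27889 + 88176) = -13978 - (3 - 27889 + 88176) = -13978 - 1*60290 = -13978 - 60290 = -74268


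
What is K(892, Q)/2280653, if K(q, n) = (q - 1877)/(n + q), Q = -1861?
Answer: 985/2209952757 ≈ 4.4571e-7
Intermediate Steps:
K(q, n) = (-1877 + q)/(n + q)
K(892, Q)/2280653 = ((-1877 + 892)/(-1861 + 892))/2280653 = (-985/(-969))*(1/2280653) = -1/969*(-985)*(1/2280653) = (985/969)*(1/2280653) = 985/2209952757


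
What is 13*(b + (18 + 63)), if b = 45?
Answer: 1638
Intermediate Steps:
13*(b + (18 + 63)) = 13*(45 + (18 + 63)) = 13*(45 + 81) = 13*126 = 1638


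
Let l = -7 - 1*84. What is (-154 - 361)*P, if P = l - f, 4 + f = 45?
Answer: 67980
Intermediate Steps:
f = 41 (f = -4 + 45 = 41)
l = -91 (l = -7 - 84 = -91)
P = -132 (P = -91 - 1*41 = -91 - 41 = -132)
(-154 - 361)*P = (-154 - 361)*(-132) = -515*(-132) = 67980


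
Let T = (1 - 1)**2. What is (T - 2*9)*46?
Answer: -828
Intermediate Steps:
T = 0 (T = 0**2 = 0)
(T - 2*9)*46 = (0 - 2*9)*46 = (0 - 18)*46 = -18*46 = -828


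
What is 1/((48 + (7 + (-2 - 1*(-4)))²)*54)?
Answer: 1/6966 ≈ 0.00014355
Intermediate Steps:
1/((48 + (7 + (-2 - 1*(-4)))²)*54) = 1/((48 + (7 + (-2 + 4))²)*54) = 1/((48 + (7 + 2)²)*54) = 1/((48 + 9²)*54) = 1/((48 + 81)*54) = 1/(129*54) = 1/6966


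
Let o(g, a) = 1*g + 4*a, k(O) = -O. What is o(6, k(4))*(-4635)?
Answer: 46350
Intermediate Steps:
o(g, a) = g + 4*a
o(6, k(4))*(-4635) = (6 + 4*(-1*4))*(-4635) = (6 + 4*(-4))*(-4635) = (6 - 16)*(-4635) = -10*(-4635) = 46350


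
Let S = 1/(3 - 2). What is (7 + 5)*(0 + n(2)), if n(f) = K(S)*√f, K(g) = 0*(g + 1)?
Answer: 0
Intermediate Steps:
S = 1 (S = 1/1 = 1)
K(g) = 0 (K(g) = 0*(1 + g) = 0)
n(f) = 0 (n(f) = 0*√f = 0)
(7 + 5)*(0 + n(2)) = (7 + 5)*(0 + 0) = 12*0 = 0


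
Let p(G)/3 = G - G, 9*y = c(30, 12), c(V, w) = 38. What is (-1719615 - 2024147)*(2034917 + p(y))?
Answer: -7618244937754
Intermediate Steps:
y = 38/9 (y = (1/9)*38 = 38/9 ≈ 4.2222)
p(G) = 0 (p(G) = 3*(G - G) = 3*0 = 0)
(-1719615 - 2024147)*(2034917 + p(y)) = (-1719615 - 2024147)*(2034917 + 0) = -3743762*2034917 = -7618244937754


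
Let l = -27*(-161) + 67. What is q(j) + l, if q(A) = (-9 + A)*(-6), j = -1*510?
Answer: 7528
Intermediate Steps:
j = -510
q(A) = 54 - 6*A
l = 4414 (l = 4347 + 67 = 4414)
q(j) + l = (54 - 6*(-510)) + 4414 = (54 + 3060) + 4414 = 3114 + 4414 = 7528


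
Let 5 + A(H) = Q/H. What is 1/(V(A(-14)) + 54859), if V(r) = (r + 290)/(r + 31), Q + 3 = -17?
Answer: 192/10534933 ≈ 1.8225e-5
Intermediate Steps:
Q = -20 (Q = -3 - 17 = -20)
A(H) = -5 - 20/H
V(r) = (290 + r)/(31 + r)
1/(V(A(-14)) + 54859) = 1/((290 + (-5 - 20/(-14)))/(31 + (-5 - 20/(-14))) + 54859) = 1/((290 + (-5 - 20*(-1/14)))/(31 + (-5 - 20*(-1/14))) + 54859) = 1/((290 + (-5 + 10/7))/(31 + (-5 + 10/7)) + 54859) = 1/((290 - 25/7)/(31 - 25/7) + 54859) = 1/((2005/7)/(192/7) + 54859) = 1/((7/192)*(2005/7) + 54859) = 1/(2005/192 + 54859) = 1/(10534933/192) = 192/10534933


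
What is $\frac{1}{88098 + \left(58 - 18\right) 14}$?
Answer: $\frac{1}{88658} \approx 1.1279 \cdot 10^{-5}$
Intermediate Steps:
$\frac{1}{88098 + \left(58 - 18\right) 14} = \frac{1}{88098 + 40 \cdot 14} = \frac{1}{88098 + 560} = \frac{1}{88658}$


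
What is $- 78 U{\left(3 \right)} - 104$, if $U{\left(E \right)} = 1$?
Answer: $-182$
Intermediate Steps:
$- 78 U{\left(3 \right)} - 104 = \left(-78\right) 1 - 104 = -78 - 104 = -182$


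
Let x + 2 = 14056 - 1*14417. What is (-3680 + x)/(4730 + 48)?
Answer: -4043/4778 ≈ -0.84617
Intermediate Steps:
x = -363 (x = -2 + (14056 - 1*14417) = -2 + (14056 - 14417) = -2 - 361 = -363)
(-3680 + x)/(4730 + 48) = (-3680 - 363)/(4730 + 48) = -4043/4778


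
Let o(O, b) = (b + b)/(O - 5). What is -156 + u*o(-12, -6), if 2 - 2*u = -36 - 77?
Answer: -1962/17 ≈ -115.41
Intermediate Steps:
u = 115/2 (u = 1 - (-36 - 77)/2 = 1 - ½*(-113) = 1 + 113/2 = 115/2 ≈ 57.500)
o(O, b) = 2*b/(-5 + O) (o(O, b) = (2*b)/(-5 + O) = 2*b/(-5 + O))
-156 + u*o(-12, -6) = -156 + 115*(2*(-6)/(-5 - 12))/2 = -156 + 115*(2*(-6)/(-17))/2 = -156 + 115*(2*(-6)*(-1/17))/2 = -156 + (115/2)*(12/17) = -156 + 690/17 = -1962/17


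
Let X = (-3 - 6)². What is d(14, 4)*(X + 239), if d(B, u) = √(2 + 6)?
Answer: 640*√2 ≈ 905.10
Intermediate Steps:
d(B, u) = 2*√2 (d(B, u) = √8 = 2*√2)
X = 81 (X = (-9)² = 81)
d(14, 4)*(X + 239) = (2*√2)*(81 + 239) = (2*√2)*320 = 640*√2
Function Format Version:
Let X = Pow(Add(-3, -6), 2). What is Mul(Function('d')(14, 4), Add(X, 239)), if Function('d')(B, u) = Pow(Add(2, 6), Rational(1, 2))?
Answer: Mul(640, Pow(2, Rational(1, 2))) ≈ 905.10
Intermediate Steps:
Function('d')(B, u) = Mul(2, Pow(2, Rational(1, 2))) (Function('d')(B, u) = Pow(8, Rational(1, 2)) = Mul(2, Pow(2, Rational(1, 2))))
X = 81 (X = Pow(-9, 2) = 81)
Mul(Function('d')(14, 4), Add(X, 239)) = Mul(Mul(2, Pow(2, Rational(1, 2))), Add(81, 239)) = Mul(Mul(2, Pow(2, Rational(1, 2))), 320) = Mul(640, Pow(2, Rational(1, 2)))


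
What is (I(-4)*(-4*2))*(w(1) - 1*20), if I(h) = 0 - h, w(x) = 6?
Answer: 448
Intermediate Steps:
I(h) = -h
(I(-4)*(-4*2))*(w(1) - 1*20) = ((-1*(-4))*(-4*2))*(6 - 1*20) = (4*(-8))*(6 - 20) = -32*(-14) = 448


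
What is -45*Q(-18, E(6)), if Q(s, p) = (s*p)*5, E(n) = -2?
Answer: -8100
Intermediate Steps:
Q(s, p) = 5*p*s (Q(s, p) = (p*s)*5 = 5*p*s)
-45*Q(-18, E(6)) = -225*(-2)*(-18) = -45*180 = -8100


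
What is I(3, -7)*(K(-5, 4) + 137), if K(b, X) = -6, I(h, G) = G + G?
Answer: -1834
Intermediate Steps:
I(h, G) = 2*G
I(3, -7)*(K(-5, 4) + 137) = (2*(-7))*(-6 + 137) = -14*131 = -1834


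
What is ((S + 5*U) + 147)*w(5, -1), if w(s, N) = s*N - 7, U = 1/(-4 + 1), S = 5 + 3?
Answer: -1840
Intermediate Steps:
S = 8
U = -⅓ (U = 1/(-3) = -⅓ ≈ -0.33333)
w(s, N) = -7 + N*s (w(s, N) = N*s - 7 = -7 + N*s)
((S + 5*U) + 147)*w(5, -1) = ((8 + 5*(-⅓)) + 147)*(-7 - 1*5) = ((8 - 5/3) + 147)*(-7 - 5) = (19/3 + 147)*(-12) = (460/3)*(-12) = -1840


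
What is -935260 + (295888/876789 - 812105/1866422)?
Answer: -1530514129771117189/1636458278958 ≈ -9.3526e+5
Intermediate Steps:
-935260 + (295888/876789 - 812105/1866422) = -935260 - 159792858109/1636458278958 = -1530514129771117189/1636458278958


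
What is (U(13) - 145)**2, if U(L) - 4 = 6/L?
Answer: 3337929/169 ≈ 19751.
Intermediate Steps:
U(L) = 4 + 6/L
(U(13) - 145)**2 = ((4 + 6/13) - 145)**2 = (58/13 - 145)**2 = (-1827/13)**2 = 3337929/169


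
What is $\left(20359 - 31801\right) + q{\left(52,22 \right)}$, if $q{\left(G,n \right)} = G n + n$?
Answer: $-10276$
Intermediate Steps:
$q{\left(G,n \right)} = n + G n$
$\left(20359 - 31801\right) + q{\left(52,22 \right)} = \left(20359 - 31801\right) + 22 \left(1 + 52\right) = -11442 + 22 \cdot 53 = -11442 + 1166 = -10276$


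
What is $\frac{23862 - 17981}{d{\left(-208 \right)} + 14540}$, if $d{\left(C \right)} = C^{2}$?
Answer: $\frac{5881}{57804} \approx 0.10174$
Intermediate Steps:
$\frac{23862 - 17981}{d{\left(-208 \right)} + 14540} = \frac{23862 - 17981}{\left(-208\right)^{2} + 14540} = \frac{5881}{43264 + 14540} = \frac{5881}{57804}$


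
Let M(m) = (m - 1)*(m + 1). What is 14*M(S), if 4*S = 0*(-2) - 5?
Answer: 63/8 ≈ 7.8750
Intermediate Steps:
S = -5/4 (S = (0*(-2) - 5)/4 = (0 - 5)/4 = (1/4)*(-5) = -5/4 ≈ -1.2500)
M(m) = (1 + m)*(-1 + m) (M(m) = (-1 + m)*(1 + m) = (1 + m)*(-1 + m))
14*M(S) = 14*(-1 + (-5/4)**2) = 14*(-1 + 25/16) = 14*(9/16) = 63/8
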